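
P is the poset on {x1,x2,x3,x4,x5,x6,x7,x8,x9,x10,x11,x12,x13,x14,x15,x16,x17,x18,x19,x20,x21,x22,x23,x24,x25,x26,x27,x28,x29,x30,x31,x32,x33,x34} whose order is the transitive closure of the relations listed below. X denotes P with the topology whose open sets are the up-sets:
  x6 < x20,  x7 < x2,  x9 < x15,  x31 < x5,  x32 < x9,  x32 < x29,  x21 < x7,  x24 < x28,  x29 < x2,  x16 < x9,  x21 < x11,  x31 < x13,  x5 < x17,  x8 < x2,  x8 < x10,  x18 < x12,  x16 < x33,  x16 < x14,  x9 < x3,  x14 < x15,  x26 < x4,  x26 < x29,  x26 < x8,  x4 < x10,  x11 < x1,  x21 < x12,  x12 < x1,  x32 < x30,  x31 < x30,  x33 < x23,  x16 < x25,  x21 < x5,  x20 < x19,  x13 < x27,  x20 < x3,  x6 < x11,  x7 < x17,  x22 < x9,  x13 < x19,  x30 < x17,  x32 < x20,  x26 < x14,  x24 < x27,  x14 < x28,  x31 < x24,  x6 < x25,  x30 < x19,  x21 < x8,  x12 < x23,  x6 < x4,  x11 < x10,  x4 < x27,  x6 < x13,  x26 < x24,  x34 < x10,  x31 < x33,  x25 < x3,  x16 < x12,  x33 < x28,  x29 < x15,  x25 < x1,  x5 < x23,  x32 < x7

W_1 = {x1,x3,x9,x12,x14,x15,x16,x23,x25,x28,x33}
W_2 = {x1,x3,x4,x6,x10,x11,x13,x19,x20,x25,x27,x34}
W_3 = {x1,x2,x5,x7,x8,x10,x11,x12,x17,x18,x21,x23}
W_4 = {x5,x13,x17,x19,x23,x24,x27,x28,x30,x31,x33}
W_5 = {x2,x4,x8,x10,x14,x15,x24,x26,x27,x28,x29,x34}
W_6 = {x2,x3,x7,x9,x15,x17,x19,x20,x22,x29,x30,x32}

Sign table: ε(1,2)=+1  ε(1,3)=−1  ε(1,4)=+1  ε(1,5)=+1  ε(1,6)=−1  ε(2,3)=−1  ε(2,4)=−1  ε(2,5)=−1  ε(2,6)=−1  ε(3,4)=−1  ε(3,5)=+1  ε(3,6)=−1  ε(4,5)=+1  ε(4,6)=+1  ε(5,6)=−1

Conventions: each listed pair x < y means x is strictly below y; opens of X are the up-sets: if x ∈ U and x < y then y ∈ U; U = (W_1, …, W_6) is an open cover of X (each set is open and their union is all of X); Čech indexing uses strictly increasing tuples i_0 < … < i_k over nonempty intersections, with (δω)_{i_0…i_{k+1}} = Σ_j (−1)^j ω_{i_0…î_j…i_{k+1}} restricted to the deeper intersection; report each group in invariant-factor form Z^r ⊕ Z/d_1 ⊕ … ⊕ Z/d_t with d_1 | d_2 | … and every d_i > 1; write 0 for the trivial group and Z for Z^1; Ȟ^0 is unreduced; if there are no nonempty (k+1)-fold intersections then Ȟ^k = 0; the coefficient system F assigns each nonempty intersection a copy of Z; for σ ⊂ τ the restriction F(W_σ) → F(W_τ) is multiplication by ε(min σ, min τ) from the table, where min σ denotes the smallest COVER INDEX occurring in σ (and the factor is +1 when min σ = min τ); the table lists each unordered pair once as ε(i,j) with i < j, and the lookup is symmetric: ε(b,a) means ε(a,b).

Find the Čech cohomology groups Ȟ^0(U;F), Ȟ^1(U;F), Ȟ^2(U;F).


Ȟ^0 ≅ 0, Ȟ^1 ≅ Z/2 and Ȟ^2 ≅ Z

intersection data:
  W12={x1,x3,x25} W13={x1,x12,x23} W14={x23,x28,x33} W15={x14,x15,x28} W16={x3,x9,x15} W23={x1,x10,x11} W24={x13,x19,x27} W25={x4,x10,x27,x34} W26={x3,x19,x20} W34={x5,x17,x23} W35={x2,x8,x10} W36={x2,x7,x17} W45={x24,x27,x28} W46={x17,x19,x30} W56={x2,x15,x29}
  W123={x1} W126={x3} W134={x23} W145={x28} W156={x15} W235={x10} W245={x27} W246={x19} W346={x17} W356={x2}
C dims 6,15,10; δ0: rk 6, SNF 1^5·2; δ1: rk 9, SNF 1^9
Ȟ^0 = (6 − 6) − 0 = 0, so Ȟ^0 ≅ 0
Ȟ^1 = (15 − 9) − 6 = 0 plus torsion [2], so Ȟ^1 ≅ Z/2
Ȟ^2 = (10 − 0) − 9 = 1, so Ȟ^2 ≅ Z


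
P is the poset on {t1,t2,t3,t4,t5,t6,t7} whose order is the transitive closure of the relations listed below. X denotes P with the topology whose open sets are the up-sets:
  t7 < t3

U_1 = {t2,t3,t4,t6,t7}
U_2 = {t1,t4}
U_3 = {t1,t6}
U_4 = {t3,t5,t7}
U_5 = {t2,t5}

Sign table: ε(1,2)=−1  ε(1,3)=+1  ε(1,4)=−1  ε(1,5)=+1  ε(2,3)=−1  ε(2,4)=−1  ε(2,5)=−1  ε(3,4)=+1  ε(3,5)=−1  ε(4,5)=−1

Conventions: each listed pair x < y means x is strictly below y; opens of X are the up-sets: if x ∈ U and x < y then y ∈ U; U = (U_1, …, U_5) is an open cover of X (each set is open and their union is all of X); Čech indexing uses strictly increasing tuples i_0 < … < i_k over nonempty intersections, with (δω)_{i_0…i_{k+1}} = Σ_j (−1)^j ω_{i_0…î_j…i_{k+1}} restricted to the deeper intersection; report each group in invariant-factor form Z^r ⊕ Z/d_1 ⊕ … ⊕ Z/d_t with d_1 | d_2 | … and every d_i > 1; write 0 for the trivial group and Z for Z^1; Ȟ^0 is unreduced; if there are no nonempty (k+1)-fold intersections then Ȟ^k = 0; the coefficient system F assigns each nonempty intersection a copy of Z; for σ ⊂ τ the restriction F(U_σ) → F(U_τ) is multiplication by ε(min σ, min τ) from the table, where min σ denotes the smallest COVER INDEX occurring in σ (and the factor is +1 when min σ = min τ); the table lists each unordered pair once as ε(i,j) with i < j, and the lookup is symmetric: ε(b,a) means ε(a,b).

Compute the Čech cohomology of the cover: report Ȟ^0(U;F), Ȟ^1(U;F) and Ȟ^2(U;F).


intersection data:
  U12={t4} U13={t6} U14={t3,t7} U15={t2} U23={t1} U45={t5}
C dims 5,6; δ0: rk 4, SNF 1^4
Ȟ^0 = (5 − 4) − 0 = 1, so Ȟ^0 ≅ Z
Ȟ^1 = (6 − 0) − 4 = 2, so Ȟ^1 ≅ Z^2
Ȟ^2 = (0 − 0) − 0 = 0, so Ȟ^2 ≅ 0

Ȟ^0(U;F) ≅ Z, Ȟ^1(U;F) ≅ Z^2 and Ȟ^2(U;F) ≅ 0


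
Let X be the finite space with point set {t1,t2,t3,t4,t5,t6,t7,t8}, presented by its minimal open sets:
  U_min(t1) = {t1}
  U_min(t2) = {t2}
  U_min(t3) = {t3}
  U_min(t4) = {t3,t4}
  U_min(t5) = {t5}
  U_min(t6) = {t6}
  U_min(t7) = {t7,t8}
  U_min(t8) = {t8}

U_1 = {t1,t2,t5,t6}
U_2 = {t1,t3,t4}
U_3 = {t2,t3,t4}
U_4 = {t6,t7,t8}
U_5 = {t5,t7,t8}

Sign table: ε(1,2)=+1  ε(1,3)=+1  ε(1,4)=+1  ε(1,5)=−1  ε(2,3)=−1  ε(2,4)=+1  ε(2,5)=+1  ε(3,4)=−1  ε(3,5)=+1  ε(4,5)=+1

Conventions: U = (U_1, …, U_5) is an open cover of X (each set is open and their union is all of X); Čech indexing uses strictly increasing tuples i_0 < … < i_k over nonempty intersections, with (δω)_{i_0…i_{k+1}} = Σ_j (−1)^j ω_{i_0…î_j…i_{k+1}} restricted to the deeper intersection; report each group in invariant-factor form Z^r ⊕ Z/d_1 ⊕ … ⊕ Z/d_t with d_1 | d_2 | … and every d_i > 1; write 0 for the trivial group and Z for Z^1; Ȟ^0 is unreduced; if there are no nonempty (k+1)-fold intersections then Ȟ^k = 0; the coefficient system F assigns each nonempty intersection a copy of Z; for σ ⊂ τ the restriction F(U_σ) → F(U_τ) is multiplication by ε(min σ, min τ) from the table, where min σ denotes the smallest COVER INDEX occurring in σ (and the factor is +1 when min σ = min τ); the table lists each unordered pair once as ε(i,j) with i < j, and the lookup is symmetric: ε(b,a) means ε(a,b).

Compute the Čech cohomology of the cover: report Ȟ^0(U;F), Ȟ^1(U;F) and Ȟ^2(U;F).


Ȟ^0(U;F) ≅ 0, Ȟ^1(U;F) ≅ Z ⊕ Z/2 and Ȟ^2(U;F) ≅ 0

nerve of the cover:
  U12={t1} U13={t2} U14={t6} U15={t5} U23={t3,t4} U45={t7,t8}
C dims 5,6; δ0: rk 5, SNF 1^4·2
Ȟ^0 = (5 − 5) − 0 = 0, so Ȟ^0 ≅ 0
Ȟ^1 = (6 − 0) − 5 = 1 plus torsion [2], so Ȟ^1 ≅ Z ⊕ Z/2
Ȟ^2 = (0 − 0) − 0 = 0, so Ȟ^2 ≅ 0


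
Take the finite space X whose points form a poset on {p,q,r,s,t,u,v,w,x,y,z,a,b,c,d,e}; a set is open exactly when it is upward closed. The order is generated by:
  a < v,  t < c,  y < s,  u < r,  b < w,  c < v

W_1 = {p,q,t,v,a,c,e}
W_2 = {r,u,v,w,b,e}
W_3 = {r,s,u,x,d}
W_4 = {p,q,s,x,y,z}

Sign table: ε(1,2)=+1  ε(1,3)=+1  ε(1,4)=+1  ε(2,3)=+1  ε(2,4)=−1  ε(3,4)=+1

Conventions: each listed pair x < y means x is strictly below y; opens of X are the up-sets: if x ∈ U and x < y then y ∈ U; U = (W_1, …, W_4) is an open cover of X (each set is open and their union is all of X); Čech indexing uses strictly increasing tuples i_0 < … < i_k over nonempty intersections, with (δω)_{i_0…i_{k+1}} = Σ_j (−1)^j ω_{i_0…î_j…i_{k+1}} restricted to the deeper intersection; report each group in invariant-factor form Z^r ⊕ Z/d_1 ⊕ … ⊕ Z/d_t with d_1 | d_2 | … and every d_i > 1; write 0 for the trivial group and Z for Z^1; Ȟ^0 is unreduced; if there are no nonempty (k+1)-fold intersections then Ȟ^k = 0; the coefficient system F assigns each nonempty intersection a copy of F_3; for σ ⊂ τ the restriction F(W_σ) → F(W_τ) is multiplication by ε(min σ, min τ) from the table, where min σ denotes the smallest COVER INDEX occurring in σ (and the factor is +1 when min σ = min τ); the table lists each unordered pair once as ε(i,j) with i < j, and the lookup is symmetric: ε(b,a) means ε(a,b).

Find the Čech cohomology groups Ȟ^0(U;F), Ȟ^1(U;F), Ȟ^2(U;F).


intersection data:
  W12={v,e} W14={p,q} W23={r,u} W34={s,x}
C dims 4,4; δ0: rk_F3 3
Ȟ^0 = (4 − 3) − 0 = 1, so Ȟ^0 ≅ Z/3
Ȟ^1 = (4 − 0) − 3 = 1, so Ȟ^1 ≅ Z/3
Ȟ^2 = (0 − 0) − 0 = 0, so Ȟ^2 ≅ 0

Ȟ^0 = Z/3, Ȟ^1 = Z/3 and Ȟ^2 = 0


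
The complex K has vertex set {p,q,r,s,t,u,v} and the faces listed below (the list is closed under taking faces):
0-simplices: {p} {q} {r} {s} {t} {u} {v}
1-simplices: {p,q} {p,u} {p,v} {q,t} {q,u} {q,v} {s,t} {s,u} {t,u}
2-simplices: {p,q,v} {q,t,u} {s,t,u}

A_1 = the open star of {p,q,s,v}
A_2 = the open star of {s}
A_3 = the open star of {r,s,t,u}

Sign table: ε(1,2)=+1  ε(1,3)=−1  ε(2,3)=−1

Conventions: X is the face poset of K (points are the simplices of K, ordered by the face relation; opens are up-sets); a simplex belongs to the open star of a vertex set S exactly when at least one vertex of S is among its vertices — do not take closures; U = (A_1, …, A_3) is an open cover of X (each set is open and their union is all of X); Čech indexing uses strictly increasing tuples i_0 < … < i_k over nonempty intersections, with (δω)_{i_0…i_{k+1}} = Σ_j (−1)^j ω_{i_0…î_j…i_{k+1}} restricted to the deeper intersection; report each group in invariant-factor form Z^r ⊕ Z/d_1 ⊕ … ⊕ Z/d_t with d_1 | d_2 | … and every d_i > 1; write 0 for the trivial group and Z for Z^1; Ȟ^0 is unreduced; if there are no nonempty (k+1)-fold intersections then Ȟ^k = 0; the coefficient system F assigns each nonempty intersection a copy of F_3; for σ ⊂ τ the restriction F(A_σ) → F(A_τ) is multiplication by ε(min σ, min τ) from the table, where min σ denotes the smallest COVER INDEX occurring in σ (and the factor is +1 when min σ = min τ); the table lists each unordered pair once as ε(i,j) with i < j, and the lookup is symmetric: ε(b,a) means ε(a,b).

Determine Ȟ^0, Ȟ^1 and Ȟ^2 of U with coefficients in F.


Ȟ^0 ≅ Z/3,  Ȟ^1 ≅ 0,  Ȟ^2 ≅ 0

cover nerve:
  A1={{p},{q},{s},{v},{p,q},{p,u},{p,v},{q,t},{q,u},{q,v},{s,t},{s,u},{p,q,v},{q,t,u},{s,t,u}} A2={{s},{s,t},{s,u},{s,t,u}} A3={{r},{s},{t},{u},{p,u},{q,t},{q,u},{s,t},{s,u},{t,u},{q,t,u},{s,t,u}}
  A12={{s},{s,t},{s,u},{s,t,u}} A13={{s},{p,u},{q,t},{q,u},{s,t},{s,u},{q,t,u},{s,t,u}} A23={{s},{s,t},{s,u},{s,t,u}}
  A123={{s},{s,t},{s,u},{s,t,u}}
C dims 3,3,1; δ0: rk_F3 2; δ1: rk_F3 1
Ȟ^0: (3−2)−0=1 ⇒ Z/3
Ȟ^1: (3−1)−2=0 ⇒ 0
Ȟ^2: (1−0)−1=0 ⇒ 0


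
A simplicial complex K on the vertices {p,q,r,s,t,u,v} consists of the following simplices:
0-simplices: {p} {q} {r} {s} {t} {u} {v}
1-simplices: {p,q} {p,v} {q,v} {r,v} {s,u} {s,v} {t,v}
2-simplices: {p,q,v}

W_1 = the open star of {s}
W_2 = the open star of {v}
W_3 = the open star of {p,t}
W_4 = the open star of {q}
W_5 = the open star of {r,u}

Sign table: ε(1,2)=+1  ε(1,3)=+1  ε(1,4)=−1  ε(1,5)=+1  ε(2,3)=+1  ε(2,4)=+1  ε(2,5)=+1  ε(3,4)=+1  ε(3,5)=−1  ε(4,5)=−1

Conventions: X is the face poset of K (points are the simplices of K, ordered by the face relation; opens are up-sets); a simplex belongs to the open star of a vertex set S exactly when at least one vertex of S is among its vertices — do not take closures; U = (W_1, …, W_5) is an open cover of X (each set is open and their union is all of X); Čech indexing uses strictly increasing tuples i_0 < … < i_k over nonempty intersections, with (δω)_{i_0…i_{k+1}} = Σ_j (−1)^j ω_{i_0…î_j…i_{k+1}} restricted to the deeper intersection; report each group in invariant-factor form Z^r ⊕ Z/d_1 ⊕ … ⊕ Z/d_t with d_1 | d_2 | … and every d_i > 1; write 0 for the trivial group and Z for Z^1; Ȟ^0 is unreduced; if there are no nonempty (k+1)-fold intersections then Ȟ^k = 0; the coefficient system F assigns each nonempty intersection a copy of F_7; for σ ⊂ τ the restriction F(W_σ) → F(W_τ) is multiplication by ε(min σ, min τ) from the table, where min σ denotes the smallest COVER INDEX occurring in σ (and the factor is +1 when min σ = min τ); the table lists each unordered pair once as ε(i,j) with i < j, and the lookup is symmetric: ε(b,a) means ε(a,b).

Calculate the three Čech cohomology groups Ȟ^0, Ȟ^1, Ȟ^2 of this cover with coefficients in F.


Ȟ^0 ≅ Z/7, Ȟ^1 ≅ Z/7 and Ȟ^2 ≅ 0

nerve of the cover:
  W1={{s},{s,u},{s,v}} W2={{v},{p,v},{q,v},{r,v},{s,v},{t,v},{p,q,v}} W3={{p},{t},{p,q},{p,v},{t,v},{p,q,v}} W4={{q},{p,q},{q,v},{p,q,v}} W5={{r},{u},{r,v},{s,u}}
  W12={{s,v}} W15={{s,u}} W23={{p,v},{t,v},{p,q,v}} W24={{q,v},{p,q,v}} W25={{r,v}} W34={{p,q},{p,q,v}}
  W234={{p,q,v}}
C dims 5,6,1; δ0: rk_F7 4; δ1: rk_F7 1
Ȟ^0 = (5 − 4) − 0 = 1, so Ȟ^0 ≅ Z/7
Ȟ^1 = (6 − 1) − 4 = 1, so Ȟ^1 ≅ Z/7
Ȟ^2 = (1 − 0) − 1 = 0, so Ȟ^2 ≅ 0


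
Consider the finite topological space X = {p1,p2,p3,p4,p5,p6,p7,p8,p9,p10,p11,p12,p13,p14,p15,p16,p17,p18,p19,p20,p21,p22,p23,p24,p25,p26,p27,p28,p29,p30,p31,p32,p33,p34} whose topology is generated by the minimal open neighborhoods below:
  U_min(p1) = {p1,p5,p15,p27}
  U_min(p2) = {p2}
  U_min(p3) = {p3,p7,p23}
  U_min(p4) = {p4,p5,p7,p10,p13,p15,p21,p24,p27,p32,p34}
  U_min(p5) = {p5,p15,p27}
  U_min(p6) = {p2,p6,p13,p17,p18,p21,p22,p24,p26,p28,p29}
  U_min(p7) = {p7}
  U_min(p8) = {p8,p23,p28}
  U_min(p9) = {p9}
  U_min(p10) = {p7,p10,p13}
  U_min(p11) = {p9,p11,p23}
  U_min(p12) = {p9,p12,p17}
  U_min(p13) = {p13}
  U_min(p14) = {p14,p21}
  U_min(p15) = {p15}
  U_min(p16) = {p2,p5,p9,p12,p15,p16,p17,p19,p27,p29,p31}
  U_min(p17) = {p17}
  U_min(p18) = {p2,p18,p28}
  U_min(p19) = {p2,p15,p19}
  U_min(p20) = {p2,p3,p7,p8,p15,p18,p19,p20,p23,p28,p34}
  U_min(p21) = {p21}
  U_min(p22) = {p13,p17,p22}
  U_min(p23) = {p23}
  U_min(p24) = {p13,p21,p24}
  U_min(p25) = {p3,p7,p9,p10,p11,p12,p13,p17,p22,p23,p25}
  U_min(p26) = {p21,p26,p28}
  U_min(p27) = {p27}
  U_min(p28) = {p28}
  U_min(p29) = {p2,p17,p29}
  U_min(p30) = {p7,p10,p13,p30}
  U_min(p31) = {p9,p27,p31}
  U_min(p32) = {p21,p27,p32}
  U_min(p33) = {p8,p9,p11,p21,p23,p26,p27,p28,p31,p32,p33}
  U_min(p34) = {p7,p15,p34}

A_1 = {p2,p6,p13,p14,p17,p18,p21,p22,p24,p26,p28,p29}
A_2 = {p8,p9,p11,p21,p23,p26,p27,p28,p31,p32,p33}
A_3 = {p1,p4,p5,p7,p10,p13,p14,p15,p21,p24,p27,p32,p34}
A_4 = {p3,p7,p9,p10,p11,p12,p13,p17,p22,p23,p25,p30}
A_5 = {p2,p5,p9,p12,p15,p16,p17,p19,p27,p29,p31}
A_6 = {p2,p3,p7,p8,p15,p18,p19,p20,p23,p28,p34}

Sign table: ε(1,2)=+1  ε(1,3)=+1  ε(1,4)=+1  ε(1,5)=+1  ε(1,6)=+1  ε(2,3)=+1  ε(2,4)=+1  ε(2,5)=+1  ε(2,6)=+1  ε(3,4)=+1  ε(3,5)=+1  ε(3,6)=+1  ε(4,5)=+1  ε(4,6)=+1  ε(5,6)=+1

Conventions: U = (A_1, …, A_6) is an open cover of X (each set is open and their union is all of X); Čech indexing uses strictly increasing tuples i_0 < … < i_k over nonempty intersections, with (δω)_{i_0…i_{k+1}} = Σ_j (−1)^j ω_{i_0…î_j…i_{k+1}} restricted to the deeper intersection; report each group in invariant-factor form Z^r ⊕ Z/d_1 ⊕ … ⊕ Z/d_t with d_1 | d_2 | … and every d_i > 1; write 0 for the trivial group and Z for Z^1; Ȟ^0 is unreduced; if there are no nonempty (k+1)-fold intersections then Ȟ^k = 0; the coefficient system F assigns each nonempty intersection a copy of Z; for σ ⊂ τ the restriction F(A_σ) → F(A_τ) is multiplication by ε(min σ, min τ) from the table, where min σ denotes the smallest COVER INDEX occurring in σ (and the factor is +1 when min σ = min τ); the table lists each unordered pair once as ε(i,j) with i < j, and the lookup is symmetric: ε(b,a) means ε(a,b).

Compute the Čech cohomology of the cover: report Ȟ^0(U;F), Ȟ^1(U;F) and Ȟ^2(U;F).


nerve of the cover:
  A12={p21,p26,p28} A13={p13,p14,p21,p24} A14={p13,p17,p22} A15={p2,p17,p29} A16={p2,p18,p28} A23={p21,p27,p32} A24={p9,p11,p23} A25={p9,p27,p31} A26={p8,p23,p28} A34={p7,p10,p13} A35={p5,p15,p27} A36={p7,p15,p34} A45={p9,p12,p17} A46={p3,p7,p23} A56={p2,p15,p19}
  A123={p21} A126={p28} A134={p13} A145={p17} A156={p2} A235={p27} A245={p9} A246={p23} A346={p7} A356={p15}
C dims 6,15,10; δ0: rk 5, SNF 1^5; δ1: rk 10, SNF 1^9·2
Ȟ^0 = (6 − 5) − 0 = 1, so Ȟ^0 ≅ Z
Ȟ^1 = (15 − 10) − 5 = 0, so Ȟ^1 ≅ 0
Ȟ^2 = (10 − 0) − 10 = 0 plus torsion [2], so Ȟ^2 ≅ Z/2

Ȟ^0(U;F) ≅ Z, Ȟ^1(U;F) ≅ 0, Ȟ^2(U;F) ≅ Z/2


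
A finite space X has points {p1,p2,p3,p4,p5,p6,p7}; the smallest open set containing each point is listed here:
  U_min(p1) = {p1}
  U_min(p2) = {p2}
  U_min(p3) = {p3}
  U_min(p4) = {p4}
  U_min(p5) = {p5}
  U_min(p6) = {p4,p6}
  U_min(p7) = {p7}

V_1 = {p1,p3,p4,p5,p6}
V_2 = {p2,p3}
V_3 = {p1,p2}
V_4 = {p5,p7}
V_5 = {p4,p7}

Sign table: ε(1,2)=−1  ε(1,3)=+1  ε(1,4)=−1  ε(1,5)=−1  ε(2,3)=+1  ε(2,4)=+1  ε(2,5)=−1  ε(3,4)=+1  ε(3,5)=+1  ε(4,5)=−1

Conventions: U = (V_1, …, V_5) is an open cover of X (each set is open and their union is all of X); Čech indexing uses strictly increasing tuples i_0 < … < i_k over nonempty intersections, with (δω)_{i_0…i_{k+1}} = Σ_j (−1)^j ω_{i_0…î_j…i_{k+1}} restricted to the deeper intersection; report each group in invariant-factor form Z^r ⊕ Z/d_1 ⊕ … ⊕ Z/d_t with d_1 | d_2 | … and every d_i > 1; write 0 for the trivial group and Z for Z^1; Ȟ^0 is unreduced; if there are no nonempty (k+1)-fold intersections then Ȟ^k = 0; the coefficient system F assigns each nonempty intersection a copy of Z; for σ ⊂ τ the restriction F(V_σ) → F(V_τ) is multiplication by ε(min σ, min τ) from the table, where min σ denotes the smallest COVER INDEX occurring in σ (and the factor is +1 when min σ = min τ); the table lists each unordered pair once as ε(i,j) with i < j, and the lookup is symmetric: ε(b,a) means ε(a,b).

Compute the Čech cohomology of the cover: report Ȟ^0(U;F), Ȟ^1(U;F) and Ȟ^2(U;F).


intersection data:
  V12={p3} V13={p1} V14={p5} V15={p4} V23={p2} V45={p7}
C dims 5,6; δ0: rk 5, SNF 1^4·2
Ȟ^0 = (5 − 5) − 0 = 0, so Ȟ^0 ≅ 0
Ȟ^1 = (6 − 0) − 5 = 1 plus torsion [2], so Ȟ^1 ≅ Z ⊕ Z/2
Ȟ^2 = (0 − 0) − 0 = 0, so Ȟ^2 ≅ 0

Ȟ^0(U;F) ≅ 0,  Ȟ^1(U;F) ≅ Z ⊕ Z/2,  Ȟ^2(U;F) ≅ 0


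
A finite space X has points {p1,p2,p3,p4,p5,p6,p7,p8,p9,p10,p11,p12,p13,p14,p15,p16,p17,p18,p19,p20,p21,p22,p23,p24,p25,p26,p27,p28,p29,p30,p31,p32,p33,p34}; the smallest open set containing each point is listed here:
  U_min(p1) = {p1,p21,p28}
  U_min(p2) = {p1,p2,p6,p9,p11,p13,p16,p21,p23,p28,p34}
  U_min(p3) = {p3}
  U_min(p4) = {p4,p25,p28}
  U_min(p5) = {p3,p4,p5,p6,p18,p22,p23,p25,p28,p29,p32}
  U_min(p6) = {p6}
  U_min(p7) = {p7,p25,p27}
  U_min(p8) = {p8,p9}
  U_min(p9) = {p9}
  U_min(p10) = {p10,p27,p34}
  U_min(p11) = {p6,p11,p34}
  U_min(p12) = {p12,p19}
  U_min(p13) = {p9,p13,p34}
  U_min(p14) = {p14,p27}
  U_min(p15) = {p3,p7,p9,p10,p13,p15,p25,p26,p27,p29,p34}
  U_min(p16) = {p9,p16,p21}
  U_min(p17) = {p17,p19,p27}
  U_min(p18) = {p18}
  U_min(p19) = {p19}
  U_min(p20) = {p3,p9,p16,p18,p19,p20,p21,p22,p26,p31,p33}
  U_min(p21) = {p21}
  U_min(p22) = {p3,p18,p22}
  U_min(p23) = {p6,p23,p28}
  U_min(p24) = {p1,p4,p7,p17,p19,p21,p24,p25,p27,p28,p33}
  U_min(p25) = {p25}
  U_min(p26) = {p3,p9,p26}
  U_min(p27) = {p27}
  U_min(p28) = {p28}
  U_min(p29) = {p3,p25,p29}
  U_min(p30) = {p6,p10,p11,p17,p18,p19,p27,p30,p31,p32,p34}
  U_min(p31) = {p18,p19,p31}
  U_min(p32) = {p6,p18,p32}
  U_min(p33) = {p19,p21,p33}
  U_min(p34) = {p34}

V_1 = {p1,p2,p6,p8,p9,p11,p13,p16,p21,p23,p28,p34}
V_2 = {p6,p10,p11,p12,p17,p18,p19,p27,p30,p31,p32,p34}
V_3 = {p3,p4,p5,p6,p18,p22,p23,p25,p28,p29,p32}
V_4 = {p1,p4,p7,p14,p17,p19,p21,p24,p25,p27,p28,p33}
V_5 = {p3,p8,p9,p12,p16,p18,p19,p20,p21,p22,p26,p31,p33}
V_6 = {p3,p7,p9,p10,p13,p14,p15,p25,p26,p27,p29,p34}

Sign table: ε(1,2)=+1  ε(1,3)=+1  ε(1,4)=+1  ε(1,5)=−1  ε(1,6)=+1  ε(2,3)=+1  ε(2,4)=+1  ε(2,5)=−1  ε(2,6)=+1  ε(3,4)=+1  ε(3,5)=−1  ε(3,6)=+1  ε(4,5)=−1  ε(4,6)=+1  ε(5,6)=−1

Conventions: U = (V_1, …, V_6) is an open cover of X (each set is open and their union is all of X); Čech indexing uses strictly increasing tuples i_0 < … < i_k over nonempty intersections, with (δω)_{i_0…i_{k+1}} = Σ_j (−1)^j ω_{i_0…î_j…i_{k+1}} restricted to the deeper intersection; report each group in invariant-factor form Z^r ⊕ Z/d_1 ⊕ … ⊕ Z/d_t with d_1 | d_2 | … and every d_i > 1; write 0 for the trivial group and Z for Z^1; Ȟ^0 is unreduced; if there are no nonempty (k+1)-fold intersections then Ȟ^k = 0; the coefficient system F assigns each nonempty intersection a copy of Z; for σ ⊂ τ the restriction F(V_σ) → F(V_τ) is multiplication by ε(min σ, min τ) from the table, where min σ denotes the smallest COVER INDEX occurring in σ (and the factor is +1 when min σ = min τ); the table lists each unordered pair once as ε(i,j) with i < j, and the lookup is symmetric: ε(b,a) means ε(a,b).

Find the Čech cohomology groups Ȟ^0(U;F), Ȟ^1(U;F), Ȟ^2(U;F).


Ȟ^0 = Z, Ȟ^1 = 0, Ȟ^2 = Z/2

intersection data:
  V12={p6,p11,p34} V13={p6,p23,p28} V14={p1,p21,p28} V15={p8,p9,p16,p21} V16={p9,p13,p34} V23={p6,p18,p32} V24={p17,p19,p27} V25={p12,p18,p19,p31} V26={p10,p27,p34} V34={p4,p25,p28} V35={p3,p18,p22} V36={p3,p25,p29} V45={p19,p21,p33} V46={p7,p14,p25,p27} V56={p3,p9,p26}
  V123={p6} V126={p34} V134={p28} V145={p21} V156={p9} V235={p18} V245={p19} V246={p27} V346={p25} V356={p3}
C dims 6,15,10; δ0: rk 5, SNF 1^5; δ1: rk 10, SNF 1^9·2
Ȟ^0 = (6 − 5) − 0 = 1, so Ȟ^0 ≅ Z
Ȟ^1 = (15 − 10) − 5 = 0, so Ȟ^1 ≅ 0
Ȟ^2 = (10 − 0) − 10 = 0 plus torsion [2], so Ȟ^2 ≅ Z/2


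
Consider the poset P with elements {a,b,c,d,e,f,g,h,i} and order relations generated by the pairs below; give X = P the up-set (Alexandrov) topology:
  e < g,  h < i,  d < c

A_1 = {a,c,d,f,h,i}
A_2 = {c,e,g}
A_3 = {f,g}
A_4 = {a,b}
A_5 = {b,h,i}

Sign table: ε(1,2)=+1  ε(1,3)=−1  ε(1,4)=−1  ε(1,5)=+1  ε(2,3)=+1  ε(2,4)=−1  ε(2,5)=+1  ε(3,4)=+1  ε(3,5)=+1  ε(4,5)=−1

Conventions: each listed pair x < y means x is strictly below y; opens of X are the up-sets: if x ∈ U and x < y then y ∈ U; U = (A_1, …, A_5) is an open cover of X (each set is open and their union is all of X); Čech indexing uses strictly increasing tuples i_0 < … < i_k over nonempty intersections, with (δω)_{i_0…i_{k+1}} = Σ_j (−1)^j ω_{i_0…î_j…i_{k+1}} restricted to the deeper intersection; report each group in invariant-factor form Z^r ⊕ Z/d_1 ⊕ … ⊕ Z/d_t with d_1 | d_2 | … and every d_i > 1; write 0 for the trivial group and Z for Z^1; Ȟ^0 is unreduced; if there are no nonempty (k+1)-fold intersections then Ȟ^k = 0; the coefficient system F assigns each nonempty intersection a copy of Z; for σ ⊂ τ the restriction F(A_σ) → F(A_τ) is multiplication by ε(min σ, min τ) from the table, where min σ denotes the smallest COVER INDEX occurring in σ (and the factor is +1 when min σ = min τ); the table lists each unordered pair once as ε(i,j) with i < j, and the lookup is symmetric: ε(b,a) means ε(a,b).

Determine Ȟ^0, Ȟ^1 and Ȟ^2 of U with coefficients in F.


Ȟ^0(U;F) ≅ 0; Ȟ^1(U;F) ≅ Z ⊕ Z/2; Ȟ^2(U;F) ≅ 0

nerve of the cover:
  A12={c} A13={f} A14={a} A15={h,i} A23={g} A45={b}
C dims 5,6; δ0: rk 5, SNF 1^4·2
Ȟ^0 = (5 − 5) − 0 = 0, so Ȟ^0 ≅ 0
Ȟ^1 = (6 − 0) − 5 = 1 plus torsion [2], so Ȟ^1 ≅ Z ⊕ Z/2
Ȟ^2 = (0 − 0) − 0 = 0, so Ȟ^2 ≅ 0


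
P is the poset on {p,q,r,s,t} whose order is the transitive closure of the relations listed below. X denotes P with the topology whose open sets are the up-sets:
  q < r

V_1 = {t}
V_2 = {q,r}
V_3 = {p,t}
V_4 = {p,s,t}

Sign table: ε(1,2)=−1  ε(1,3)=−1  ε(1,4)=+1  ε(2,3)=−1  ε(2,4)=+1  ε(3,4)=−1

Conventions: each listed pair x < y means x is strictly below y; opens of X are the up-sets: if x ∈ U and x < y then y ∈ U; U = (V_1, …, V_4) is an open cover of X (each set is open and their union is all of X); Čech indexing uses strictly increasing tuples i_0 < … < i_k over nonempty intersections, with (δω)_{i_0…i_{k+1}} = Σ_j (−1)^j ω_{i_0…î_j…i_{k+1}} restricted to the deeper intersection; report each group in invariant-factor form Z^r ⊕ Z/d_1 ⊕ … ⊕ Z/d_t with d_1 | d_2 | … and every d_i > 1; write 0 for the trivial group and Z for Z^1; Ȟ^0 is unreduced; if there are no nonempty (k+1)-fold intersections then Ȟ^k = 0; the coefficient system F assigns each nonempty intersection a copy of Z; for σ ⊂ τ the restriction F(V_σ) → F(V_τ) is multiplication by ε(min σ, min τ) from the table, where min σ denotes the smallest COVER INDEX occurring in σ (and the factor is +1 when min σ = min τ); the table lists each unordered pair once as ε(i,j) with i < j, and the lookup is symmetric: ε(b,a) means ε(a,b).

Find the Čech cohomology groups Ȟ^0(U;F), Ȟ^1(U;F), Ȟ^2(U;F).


Ȟ^0(U;F) ≅ Z^2,  Ȟ^1(U;F) ≅ 0,  Ȟ^2(U;F) ≅ 0

nonempty intersections:
  V13={t} V14={t} V34={p,t}
  V134={t}
C dims 4,3,1; δ0: rk 2, SNF 1^2; δ1: rk 1, SNF 1^1
Ȟ^0: (4−2)−0=2 ⇒ Z^2
Ȟ^1: (3−1)−2=0 ⇒ 0
Ȟ^2: (1−0)−1=0 ⇒ 0


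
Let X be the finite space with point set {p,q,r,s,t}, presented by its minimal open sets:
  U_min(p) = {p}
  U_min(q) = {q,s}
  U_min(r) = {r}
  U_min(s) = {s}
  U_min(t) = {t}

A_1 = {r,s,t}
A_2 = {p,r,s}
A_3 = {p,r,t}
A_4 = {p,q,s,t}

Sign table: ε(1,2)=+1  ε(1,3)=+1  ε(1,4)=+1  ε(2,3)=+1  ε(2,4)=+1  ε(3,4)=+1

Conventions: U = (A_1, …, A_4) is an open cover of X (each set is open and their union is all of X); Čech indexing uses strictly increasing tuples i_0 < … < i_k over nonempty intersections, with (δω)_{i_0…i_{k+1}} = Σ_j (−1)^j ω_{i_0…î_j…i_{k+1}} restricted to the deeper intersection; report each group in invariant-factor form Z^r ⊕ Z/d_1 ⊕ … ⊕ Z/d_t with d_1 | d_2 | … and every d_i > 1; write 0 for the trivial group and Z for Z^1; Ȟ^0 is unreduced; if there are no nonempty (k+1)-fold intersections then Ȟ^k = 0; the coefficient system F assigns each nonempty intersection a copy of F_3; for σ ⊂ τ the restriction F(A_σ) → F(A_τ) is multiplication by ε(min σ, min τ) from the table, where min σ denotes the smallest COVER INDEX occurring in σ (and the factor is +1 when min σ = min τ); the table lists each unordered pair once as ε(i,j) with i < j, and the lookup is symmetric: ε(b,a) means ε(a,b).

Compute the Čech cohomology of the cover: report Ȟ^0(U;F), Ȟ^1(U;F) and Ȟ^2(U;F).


Ȟ^0 ≅ Z/3, Ȟ^1 ≅ 0 and Ȟ^2 ≅ Z/3

intersection data:
  A12={r,s} A13={r,t} A14={s,t} A23={p,r} A24={p,s} A34={p,t}
  A123={r} A124={s} A134={t} A234={p}
C dims 4,6,4; δ0: rk_F3 3; δ1: rk_F3 3
Ȟ^0 = (4 − 3) − 0 = 1, so Ȟ^0 ≅ Z/3
Ȟ^1 = (6 − 3) − 3 = 0, so Ȟ^1 ≅ 0
Ȟ^2 = (4 − 0) − 3 = 1, so Ȟ^2 ≅ Z/3


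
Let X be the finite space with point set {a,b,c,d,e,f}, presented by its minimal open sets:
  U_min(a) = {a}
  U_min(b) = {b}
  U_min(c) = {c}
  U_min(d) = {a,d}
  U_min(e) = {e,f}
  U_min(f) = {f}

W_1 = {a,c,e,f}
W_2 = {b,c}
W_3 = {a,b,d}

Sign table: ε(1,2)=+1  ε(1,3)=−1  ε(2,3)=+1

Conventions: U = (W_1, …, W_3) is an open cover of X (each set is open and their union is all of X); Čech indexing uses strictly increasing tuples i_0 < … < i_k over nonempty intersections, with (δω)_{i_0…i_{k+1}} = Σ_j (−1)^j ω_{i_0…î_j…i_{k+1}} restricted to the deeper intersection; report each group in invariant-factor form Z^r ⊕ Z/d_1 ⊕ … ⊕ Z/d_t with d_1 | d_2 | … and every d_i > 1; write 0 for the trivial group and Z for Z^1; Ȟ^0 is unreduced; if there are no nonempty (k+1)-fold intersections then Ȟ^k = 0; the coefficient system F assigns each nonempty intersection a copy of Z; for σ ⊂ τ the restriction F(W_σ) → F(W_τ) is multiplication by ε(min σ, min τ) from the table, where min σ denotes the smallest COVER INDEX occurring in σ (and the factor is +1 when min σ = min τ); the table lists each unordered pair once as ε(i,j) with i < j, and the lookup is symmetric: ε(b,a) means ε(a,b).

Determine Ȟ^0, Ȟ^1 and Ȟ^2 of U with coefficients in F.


Ȟ^0 ≅ 0,  Ȟ^1 ≅ Z/2,  Ȟ^2 ≅ 0

cover nerve:
  W12={c} W13={a} W23={b}
C dims 3,3; δ0: rk 3, SNF 1^2·2
Ȟ^0: (3−3)−0=0 ⇒ 0
Ȟ^1: (3−0)−3=0 plus torsion [2] ⇒ Z/2
Ȟ^2: (0−0)−0=0 ⇒ 0


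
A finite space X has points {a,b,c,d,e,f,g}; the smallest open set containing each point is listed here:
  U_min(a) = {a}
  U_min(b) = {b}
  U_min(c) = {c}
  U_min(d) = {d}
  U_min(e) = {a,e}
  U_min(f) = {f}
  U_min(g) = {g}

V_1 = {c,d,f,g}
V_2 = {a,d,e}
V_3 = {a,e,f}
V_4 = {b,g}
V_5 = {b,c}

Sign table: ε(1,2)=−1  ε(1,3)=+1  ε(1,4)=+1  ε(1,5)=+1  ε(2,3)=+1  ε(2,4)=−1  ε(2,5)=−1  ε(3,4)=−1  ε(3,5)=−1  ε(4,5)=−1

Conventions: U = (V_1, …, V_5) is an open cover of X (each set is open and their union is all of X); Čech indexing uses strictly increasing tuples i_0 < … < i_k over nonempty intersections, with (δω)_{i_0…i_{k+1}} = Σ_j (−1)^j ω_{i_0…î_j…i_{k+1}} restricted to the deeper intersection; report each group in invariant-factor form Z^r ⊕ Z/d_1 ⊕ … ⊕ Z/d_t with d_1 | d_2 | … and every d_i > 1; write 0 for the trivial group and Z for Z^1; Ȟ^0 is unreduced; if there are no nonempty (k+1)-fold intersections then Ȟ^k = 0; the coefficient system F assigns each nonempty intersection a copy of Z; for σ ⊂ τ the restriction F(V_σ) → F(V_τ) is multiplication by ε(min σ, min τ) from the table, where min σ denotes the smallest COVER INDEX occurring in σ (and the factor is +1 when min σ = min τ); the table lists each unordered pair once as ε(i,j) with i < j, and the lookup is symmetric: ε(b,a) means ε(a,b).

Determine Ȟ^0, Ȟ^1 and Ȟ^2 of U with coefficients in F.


nonempty overlaps:
  V12={d} V13={f} V14={g} V15={c} V23={a,e} V45={b}
C dims 5,6; δ0: rk 5, SNF 1^4·2
degree 0: 5−5−0 = 0 → Ȟ^0 ≅ 0
degree 1: 6−0−5 = 1 plus torsion [2] → Ȟ^1 ≅ Z ⊕ Z/2
degree 2: 0−0−0 = 0 → Ȟ^2 ≅ 0

Ȟ^0(U;F) ≅ 0; Ȟ^1(U;F) ≅ Z ⊕ Z/2; Ȟ^2(U;F) ≅ 0


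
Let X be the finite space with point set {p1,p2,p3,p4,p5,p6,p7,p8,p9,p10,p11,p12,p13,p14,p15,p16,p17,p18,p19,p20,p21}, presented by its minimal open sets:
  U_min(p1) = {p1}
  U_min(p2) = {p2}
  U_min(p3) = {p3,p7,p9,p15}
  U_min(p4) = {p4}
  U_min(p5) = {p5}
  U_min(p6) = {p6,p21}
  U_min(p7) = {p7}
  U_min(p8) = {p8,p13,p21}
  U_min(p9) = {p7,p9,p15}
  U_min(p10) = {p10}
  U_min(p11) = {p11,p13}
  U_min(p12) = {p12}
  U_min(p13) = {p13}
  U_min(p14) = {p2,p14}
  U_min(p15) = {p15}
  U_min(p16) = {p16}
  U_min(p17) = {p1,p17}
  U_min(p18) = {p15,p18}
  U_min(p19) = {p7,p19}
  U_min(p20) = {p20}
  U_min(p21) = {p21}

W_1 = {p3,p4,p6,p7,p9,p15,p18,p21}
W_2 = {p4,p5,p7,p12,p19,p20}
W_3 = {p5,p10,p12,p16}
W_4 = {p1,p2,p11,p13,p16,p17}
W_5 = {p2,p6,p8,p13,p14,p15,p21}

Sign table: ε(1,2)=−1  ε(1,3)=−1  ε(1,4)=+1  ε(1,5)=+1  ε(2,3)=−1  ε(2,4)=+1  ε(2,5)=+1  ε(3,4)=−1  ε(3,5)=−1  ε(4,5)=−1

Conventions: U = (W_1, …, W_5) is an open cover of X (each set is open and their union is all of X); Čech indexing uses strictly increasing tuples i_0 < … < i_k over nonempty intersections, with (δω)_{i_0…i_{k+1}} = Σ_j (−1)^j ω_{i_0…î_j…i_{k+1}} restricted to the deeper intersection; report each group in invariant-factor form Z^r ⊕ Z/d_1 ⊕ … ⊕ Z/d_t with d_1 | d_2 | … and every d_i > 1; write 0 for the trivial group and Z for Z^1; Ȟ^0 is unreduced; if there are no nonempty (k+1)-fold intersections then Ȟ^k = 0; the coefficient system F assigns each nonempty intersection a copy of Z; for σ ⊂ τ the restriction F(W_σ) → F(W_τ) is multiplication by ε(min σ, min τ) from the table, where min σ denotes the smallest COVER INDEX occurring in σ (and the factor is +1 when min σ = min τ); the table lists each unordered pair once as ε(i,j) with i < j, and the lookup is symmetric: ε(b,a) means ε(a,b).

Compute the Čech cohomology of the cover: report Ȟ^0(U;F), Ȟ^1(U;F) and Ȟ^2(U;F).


nerve simplices:
  W12={p4,p7} W15={p6,p15,p21} W23={p5,p12} W34={p16} W45={p2,p13}
C dims 5,5; δ0: rk 4, SNF 1^4
degree 0: 5−4−0 = 1 → Ȟ^0 ≅ Z
degree 1: 5−0−4 = 1 → Ȟ^1 ≅ Z
degree 2: 0−0−0 = 0 → Ȟ^2 ≅ 0

Ȟ^0 = Z; Ȟ^1 = Z; Ȟ^2 = 0


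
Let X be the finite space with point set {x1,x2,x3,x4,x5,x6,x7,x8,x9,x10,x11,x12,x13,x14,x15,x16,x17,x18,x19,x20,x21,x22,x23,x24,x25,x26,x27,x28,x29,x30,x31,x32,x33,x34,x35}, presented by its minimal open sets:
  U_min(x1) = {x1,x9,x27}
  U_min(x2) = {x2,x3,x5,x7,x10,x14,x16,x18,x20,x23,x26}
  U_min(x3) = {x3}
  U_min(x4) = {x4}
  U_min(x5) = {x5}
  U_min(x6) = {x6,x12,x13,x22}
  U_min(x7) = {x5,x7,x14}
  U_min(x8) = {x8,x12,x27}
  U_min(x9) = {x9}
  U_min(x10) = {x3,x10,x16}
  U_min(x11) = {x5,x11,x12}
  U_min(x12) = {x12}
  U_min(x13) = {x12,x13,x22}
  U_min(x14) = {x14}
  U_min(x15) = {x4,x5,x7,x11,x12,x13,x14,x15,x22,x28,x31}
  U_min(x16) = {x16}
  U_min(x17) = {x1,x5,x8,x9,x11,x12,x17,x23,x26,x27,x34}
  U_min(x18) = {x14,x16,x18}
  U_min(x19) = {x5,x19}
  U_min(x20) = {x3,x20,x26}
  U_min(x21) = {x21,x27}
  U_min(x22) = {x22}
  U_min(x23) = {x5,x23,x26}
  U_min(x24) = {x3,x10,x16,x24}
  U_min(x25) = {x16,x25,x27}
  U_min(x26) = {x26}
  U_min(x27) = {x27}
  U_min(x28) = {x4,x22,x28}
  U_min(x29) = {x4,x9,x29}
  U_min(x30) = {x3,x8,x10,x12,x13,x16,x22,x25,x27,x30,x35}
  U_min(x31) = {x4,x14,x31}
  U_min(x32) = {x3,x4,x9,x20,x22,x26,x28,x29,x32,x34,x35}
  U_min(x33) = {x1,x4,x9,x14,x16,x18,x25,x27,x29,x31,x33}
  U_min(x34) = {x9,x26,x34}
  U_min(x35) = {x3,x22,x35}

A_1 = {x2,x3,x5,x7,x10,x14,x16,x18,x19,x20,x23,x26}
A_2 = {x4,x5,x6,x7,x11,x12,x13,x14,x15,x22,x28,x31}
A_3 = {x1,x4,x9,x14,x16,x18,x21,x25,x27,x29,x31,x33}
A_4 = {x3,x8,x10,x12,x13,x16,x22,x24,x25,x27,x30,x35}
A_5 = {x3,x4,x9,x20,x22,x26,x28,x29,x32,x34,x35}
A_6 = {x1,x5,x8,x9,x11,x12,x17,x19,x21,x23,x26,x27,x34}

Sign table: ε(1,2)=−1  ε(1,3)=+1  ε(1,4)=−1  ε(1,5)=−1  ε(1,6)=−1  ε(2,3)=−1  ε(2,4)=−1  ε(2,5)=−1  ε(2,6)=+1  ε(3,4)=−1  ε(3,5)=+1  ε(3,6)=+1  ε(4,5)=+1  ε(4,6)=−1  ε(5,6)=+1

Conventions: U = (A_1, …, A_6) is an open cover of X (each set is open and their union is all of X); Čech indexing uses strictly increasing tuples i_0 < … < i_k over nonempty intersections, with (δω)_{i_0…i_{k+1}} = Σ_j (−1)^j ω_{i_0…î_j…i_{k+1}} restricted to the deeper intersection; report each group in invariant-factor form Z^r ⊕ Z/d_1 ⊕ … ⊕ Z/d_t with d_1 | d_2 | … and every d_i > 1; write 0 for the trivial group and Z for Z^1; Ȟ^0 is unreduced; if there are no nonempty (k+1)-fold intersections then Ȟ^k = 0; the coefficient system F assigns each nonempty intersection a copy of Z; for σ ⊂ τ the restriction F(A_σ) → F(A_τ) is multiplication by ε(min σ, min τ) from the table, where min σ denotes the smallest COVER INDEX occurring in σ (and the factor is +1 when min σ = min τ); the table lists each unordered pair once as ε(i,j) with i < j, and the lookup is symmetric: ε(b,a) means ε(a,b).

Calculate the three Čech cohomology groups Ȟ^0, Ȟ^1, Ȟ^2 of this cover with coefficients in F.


Ȟ^0 = 0, Ȟ^1 = Z/2 and Ȟ^2 = Z

nonempty intersections:
  A12={x5,x7,x14} A13={x14,x16,x18} A14={x3,x10,x16} A15={x3,x20,x26} A16={x5,x19,x23,x26} A23={x4,x14,x31} A24={x12,x13,x22} A25={x4,x22,x28} A26={x5,x11,x12} A34={x16,x25,x27} A35={x4,x9,x29} A36={x1,x9,x21,x27} A45={x3,x22,x35} A46={x8,x12,x27} A56={x9,x26,x34}
  A123={x14} A126={x5} A134={x16} A145={x3} A156={x26} A235={x4} A245={x22} A246={x12} A346={x27} A356={x9}
C dims 6,15,10; δ0: rk 6, SNF 1^5·2; δ1: rk 9, SNF 1^9
Ȟ^0: (6−6)−0=0 ⇒ 0
Ȟ^1: (15−9)−6=0 plus torsion [2] ⇒ Z/2
Ȟ^2: (10−0)−9=1 ⇒ Z


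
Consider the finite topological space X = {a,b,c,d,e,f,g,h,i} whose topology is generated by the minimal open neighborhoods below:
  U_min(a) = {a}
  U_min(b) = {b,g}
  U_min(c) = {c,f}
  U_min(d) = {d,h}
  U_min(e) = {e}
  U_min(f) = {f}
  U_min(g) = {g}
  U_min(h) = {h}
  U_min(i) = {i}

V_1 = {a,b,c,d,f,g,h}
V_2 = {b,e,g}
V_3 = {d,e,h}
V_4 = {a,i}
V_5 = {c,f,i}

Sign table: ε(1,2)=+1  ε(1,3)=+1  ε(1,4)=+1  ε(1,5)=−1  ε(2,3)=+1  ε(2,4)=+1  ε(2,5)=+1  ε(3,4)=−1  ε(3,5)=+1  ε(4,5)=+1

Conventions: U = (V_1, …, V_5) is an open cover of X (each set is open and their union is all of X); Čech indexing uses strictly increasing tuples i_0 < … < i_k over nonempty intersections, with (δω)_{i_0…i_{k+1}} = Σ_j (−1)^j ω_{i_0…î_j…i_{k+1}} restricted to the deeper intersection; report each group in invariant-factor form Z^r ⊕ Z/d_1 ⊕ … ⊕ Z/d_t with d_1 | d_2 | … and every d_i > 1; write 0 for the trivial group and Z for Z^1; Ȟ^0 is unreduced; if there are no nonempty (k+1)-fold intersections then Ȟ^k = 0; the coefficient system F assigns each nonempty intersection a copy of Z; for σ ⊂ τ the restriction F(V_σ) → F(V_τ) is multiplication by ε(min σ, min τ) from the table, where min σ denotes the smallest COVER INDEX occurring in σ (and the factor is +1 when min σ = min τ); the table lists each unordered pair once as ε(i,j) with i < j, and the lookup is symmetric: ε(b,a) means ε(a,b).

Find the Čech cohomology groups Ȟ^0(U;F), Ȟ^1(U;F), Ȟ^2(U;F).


Ȟ^0(U;F) ≅ 0,  Ȟ^1(U;F) ≅ Z ⊕ Z/2,  Ȟ^2(U;F) ≅ 0

nonempty intersections:
  V12={b,g} V13={d,h} V14={a} V15={c,f} V23={e} V45={i}
C dims 5,6; δ0: rk 5, SNF 1^4·2
Ȟ^0: (5−5)−0=0 ⇒ 0
Ȟ^1: (6−0)−5=1 plus torsion [2] ⇒ Z ⊕ Z/2
Ȟ^2: (0−0)−0=0 ⇒ 0


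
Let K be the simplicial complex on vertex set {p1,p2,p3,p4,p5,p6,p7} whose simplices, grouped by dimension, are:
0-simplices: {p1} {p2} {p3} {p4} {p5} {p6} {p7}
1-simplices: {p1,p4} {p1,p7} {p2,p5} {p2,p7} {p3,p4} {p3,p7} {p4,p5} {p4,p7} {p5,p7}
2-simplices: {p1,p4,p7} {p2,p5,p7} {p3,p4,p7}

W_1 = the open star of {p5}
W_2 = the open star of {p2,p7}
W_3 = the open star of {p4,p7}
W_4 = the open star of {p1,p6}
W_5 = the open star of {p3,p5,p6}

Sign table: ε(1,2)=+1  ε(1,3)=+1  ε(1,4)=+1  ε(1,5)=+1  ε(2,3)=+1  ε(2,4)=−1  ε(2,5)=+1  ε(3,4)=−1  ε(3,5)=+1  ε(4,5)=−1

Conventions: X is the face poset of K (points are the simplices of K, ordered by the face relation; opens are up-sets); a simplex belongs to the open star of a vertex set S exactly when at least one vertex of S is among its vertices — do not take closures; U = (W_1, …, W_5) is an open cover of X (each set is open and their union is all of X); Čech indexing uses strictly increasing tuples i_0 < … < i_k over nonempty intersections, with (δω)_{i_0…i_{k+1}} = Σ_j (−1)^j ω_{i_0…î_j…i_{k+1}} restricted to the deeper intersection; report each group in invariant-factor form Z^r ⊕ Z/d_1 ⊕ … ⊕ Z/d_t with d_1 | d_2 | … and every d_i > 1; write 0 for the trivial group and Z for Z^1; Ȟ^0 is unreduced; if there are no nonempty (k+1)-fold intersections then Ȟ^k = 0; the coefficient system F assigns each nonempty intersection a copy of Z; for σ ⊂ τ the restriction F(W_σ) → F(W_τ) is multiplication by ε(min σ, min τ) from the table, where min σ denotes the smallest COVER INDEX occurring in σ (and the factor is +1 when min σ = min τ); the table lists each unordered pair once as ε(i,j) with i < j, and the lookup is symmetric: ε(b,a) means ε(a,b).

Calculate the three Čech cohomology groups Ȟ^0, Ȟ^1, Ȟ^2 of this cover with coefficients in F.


nerve simplices:
  W1={{p5},{p2,p5},{p4,p5},{p5,p7},{p2,p5,p7}} W2={{p2},{p7},{p1,p7},{p2,p5},{p2,p7},{p3,p7},{p4,p7},{p5,p7},{p1,p4,p7},{p2,p5,p7},{p3,p4,p7}} W3={{p4},{p7},{p1,p4},{p1,p7},{p2,p7},{p3,p4},{p3,p7},{p4,p5},{p4,p7},{p5,p7},{p1,p4,p7},{p2,p5,p7},{p3,p4,p7}} W4={{p1},{p6},{p1,p4},{p1,p7},{p1,p4,p7}} W5={{p3},{p5},{p6},{p2,p5},{p3,p4},{p3,p7},{p4,p5},{p5,p7},{p2,p5,p7},{p3,p4,p7}}
  W12={{p2,p5},{p5,p7},{p2,p5,p7}} W13={{p4,p5},{p5,p7},{p2,p5,p7}} W15={{p5},{p2,p5},{p4,p5},{p5,p7},{p2,p5,p7}} W23={{p7},{p1,p7},{p2,p7},{p3,p7},{p4,p7},{p5,p7},{p1,p4,p7},{p2,p5,p7},{p3,p4,p7}} W24={{p1,p7},{p1,p4,p7}} W25={{p2,p5},{p3,p7},{p5,p7},{p2,p5,p7},{p3,p4,p7}} W34={{p1,p4},{p1,p7},{p1,p4,p7}} W35={{p3,p4},{p3,p7},{p4,p5},{p5,p7},{p2,p5,p7},{p3,p4,p7}} W45={{p6}}
  W123={{p5,p7},{p2,p5,p7}} W125={{p2,p5},{p5,p7},{p2,p5,p7}} W135={{p4,p5},{p5,p7},{p2,p5,p7}} W234={{p1,p7},{p1,p4,p7}} W235={{p3,p7},{p5,p7},{p2,p5,p7},{p3,p4,p7}}
  W1235={{p5,p7},{p2,p5,p7}}
C dims 5,9,5,1; δ0: rk 4, SNF 1^4; δ1: rk 4, SNF 1^4; δ2: rk 1, SNF 1^1
degree 0: 5−4−0 = 1 → Ȟ^0 ≅ Z
degree 1: 9−4−4 = 1 → Ȟ^1 ≅ Z
degree 2: 5−1−4 = 0 → Ȟ^2 ≅ 0

Ȟ^0(U;F) ≅ Z; Ȟ^1(U;F) ≅ Z; Ȟ^2(U;F) ≅ 0
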